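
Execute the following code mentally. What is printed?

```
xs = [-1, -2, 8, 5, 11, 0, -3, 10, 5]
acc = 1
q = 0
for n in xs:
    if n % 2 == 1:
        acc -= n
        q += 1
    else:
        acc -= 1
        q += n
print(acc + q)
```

1

n=-1: odd, acc = 1-(-1) = 2; q=1
n=-2: not odd, acc = 2-1 = 1; q=-1
n=8: not odd, acc = 1-1 = 0; q=7
n=5: odd, acc = 0-5 = -5; q=8
n=11: odd, acc = (-5)-11 = -16; q=9
n=0: not odd, acc = (-16)-1 = -17; q=9
n=-3: odd, acc = (-17)-(-3) = -14; q=10
n=10: not odd, acc = (-14)-1 = -15; q=20
n=5: odd, acc = (-15)-5 = -20; q=21
acc+q = (-20)+21 = 1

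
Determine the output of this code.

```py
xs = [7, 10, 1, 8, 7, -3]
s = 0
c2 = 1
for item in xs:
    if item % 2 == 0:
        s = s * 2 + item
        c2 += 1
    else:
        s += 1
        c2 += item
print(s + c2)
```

item=7: not even, s = 0+1 = 1; c2=8
item=10: even, s = 1*2+10 = 12; c2=9
item=1: not even, s = 12+1 = 13; c2=10
item=8: even, s = 13*2+8 = 34; c2=11
item=7: not even, s = 34+1 = 35; c2=18
item=-3: not even, s = 35+1 = 36; c2=15
s+c2 = 36+15 = 51

51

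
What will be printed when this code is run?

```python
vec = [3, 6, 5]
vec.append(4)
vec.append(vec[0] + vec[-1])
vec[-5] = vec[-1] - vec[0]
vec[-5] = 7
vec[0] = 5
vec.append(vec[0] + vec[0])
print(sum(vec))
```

append 4 → [3, 6, 5, 4]
append vec[0]+vec[-1] = 3+4 = 7 → [3, 6, 5, 4, 7]
vec[-5] = vec[-1]-vec[0] = 7-3 = 4 → [4, 6, 5, 4, 7]
vec[-5] = 7 → [7, 6, 5, 4, 7]
vec[0] = 5 → [5, 6, 5, 4, 7]
append vec[0]+vec[0] = 5+5 = 10 → [5, 6, 5, 4, 7, 10]
sum = 37

37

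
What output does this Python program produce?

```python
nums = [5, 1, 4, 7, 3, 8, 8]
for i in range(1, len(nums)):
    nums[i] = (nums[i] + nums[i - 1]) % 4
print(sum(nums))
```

10

i=1: nums[1] = (1+5)%4 = 2 → [5, 2, 4, 7, 3, 8, 8]
i=2: nums[2] = (4+2)%4 = 2 → [5, 2, 2, 7, 3, 8, 8]
i=3: nums[3] = (7+2)%4 = 1 → [5, 2, 2, 1, 3, 8, 8]
i=4: nums[4] = (3+1)%4 = 0 → [5, 2, 2, 1, 0, 8, 8]
i=5: nums[5] = (8+0)%4 = 0 → [5, 2, 2, 1, 0, 0, 8]
i=6: nums[6] = (8+0)%4 = 0 → [5, 2, 2, 1, 0, 0, 0]
sum = 10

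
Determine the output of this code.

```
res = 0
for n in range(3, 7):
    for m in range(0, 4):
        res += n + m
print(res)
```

96

n=3,m=0: res = 0+3 = 3
n=3,m=1: res = 3+4 = 7
n=3,m=2: res = 7+5 = 12
n=3,m=3: res = 12+6 = 18
n=4,m=0: res = 18+4 = 22
n=4,m=1: res = 22+5 = 27
n=4,m=2: res = 27+6 = 33
n=4,m=3: res = 33+7 = 40
n=5,m=0: res = 40+5 = 45
n=5,m=1: res = 45+6 = 51
n=5,m=2: res = 51+7 = 58
n=5,m=3: res = 58+8 = 66
n=6,m=0: res = 66+6 = 72
n=6,m=1: res = 72+7 = 79
n=6,m=2: res = 79+8 = 87
n=6,m=3: res = 87+9 = 96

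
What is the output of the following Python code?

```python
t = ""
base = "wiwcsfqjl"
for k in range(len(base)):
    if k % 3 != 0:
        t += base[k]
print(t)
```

k=0: skip
k=1: add 'i' → 'i'
k=2: add 'w' → 'iw'
k=3: skip
k=4: add 's' → 'iws'
k=5: add 'f' → 'iwsf'
k=6: skip
k=7: add 'j' → 'iwsfj'
k=8: add 'l' → 'iwsfjl'

iwsfjl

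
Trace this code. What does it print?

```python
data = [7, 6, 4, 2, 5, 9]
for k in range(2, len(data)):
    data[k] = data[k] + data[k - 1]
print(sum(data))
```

k=2: data[2] = 4+6 = 10 → [7, 6, 10, 2, 5, 9]
k=3: data[3] = 2+10 = 12 → [7, 6, 10, 12, 5, 9]
k=4: data[4] = 5+12 = 17 → [7, 6, 10, 12, 17, 9]
k=5: data[5] = 9+17 = 26 → [7, 6, 10, 12, 17, 26]
sum = 78

78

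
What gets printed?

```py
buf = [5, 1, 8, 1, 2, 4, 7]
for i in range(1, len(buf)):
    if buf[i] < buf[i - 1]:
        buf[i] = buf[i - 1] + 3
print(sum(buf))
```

83

i=1: 1<5, buf[1] = 5+3 = 8 → [5, 8, 8, 1, 2, 4, 7]
i=2: 8>=8, unchanged → [5, 8, 8, 1, 2, 4, 7]
i=3: 1<8, buf[3] = 8+3 = 11 → [5, 8, 8, 11, 2, 4, 7]
i=4: 2<11, buf[4] = 11+3 = 14 → [5, 8, 8, 11, 14, 4, 7]
i=5: 4<14, buf[5] = 14+3 = 17 → [5, 8, 8, 11, 14, 17, 7]
i=6: 7<17, buf[6] = 17+3 = 20 → [5, 8, 8, 11, 14, 17, 20]
sum = 83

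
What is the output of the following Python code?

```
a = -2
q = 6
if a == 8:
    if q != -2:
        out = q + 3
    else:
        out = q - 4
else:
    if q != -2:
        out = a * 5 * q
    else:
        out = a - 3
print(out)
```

-60

a=-2, q=6
a == 8 is False; q != -2 is True
→ out = a * 5 * q = -60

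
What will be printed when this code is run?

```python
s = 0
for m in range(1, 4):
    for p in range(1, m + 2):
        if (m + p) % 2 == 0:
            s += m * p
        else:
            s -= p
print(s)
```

5

m=1,p=1: even sum, s = 0+1 = 1
m=1,p=2: odd sum, s = 1-2 = -1
m=2,p=1: odd sum, s = (-1)-1 = -2
m=2,p=2: even sum, s = (-2)+4 = 2
m=2,p=3: odd sum, s = 2-3 = -1
m=3,p=1: even sum, s = (-1)+3 = 2
m=3,p=2: odd sum, s = 2-2 = 0
m=3,p=3: even sum, s = 0+9 = 9
m=3,p=4: odd sum, s = 9-4 = 5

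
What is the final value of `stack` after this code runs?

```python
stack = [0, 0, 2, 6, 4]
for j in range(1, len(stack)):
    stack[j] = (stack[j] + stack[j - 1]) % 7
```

j=1: stack[1] = (0+0)%7 = 0 → [0, 0, 2, 6, 4]
j=2: stack[2] = (2+0)%7 = 2 → [0, 0, 2, 6, 4]
j=3: stack[3] = (6+2)%7 = 1 → [0, 0, 2, 1, 4]
j=4: stack[4] = (4+1)%7 = 5 → [0, 0, 2, 1, 5]

[0, 0, 2, 1, 5]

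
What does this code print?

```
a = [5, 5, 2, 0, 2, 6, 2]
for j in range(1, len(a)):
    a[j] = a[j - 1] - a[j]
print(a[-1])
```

-12

j=1: a[1] = 5-5 = 0 → [5, 0, 2, 0, 2, 6, 2]
j=2: a[2] = 0-2 = -2 → [5, 0, -2, 0, 2, 6, 2]
j=3: a[3] = (-2)-0 = -2 → [5, 0, -2, -2, 2, 6, 2]
j=4: a[4] = (-2)-2 = -4 → [5, 0, -2, -2, -4, 6, 2]
j=5: a[5] = (-4)-6 = -10 → [5, 0, -2, -2, -4, -10, 2]
j=6: a[6] = (-10)-2 = -12 → [5, 0, -2, -2, -4, -10, -12]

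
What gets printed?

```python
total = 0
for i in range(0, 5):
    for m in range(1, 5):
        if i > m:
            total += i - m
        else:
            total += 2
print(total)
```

38

i=0,m=1: not 0>1, total = 0+2 = 2
i=0,m=2: not 0>2, total = 2+2 = 4
i=0,m=3: not 0>3, total = 4+2 = 6
i=0,m=4: not 0>4, total = 6+2 = 8
i=1,m=1: not 1>1, total = 8+2 = 10
i=1,m=2: not 1>2, total = 10+2 = 12
i=1,m=3: not 1>3, total = 12+2 = 14
i=1,m=4: not 1>4, total = 14+2 = 16
i=2,m=1: 2>1, total = 16+1 = 17
i=2,m=2: not 2>2, total = 17+2 = 19
i=2,m=3: not 2>3, total = 19+2 = 21
i=2,m=4: not 2>4, total = 21+2 = 23
i=3,m=1: 3>1, total = 23+2 = 25
i=3,m=2: 3>2, total = 25+1 = 26
i=3,m=3: not 3>3, total = 26+2 = 28
i=3,m=4: not 3>4, total = 28+2 = 30
i=4,m=1: 4>1, total = 30+3 = 33
i=4,m=2: 4>2, total = 33+2 = 35
i=4,m=3: 4>3, total = 35+1 = 36
i=4,m=4: not 4>4, total = 36+2 = 38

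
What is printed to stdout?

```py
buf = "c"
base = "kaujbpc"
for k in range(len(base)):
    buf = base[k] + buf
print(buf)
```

cpbjuakc

k=0: prepend 'k' → 'kc'
k=1: prepend 'a' → 'akc'
k=2: prepend 'u' → 'uakc'
k=3: prepend 'j' → 'juakc'
k=4: prepend 'b' → 'bjuakc'
k=5: prepend 'p' → 'pbjuakc'
k=6: prepend 'c' → 'cpbjuakc'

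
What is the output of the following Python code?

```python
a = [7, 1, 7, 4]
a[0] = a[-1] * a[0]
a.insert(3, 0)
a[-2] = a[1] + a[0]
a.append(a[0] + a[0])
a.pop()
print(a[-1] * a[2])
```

a[0] = a[-1]*a[0] = 4*7 = 28 → [28, 1, 7, 4]
insert 0 at 3 → [28, 1, 7, 0, 4]
a[-2] = a[1]+a[0] = 1+28 = 29 → [28, 1, 7, 29, 4]
append a[0]+a[0] = 28+28 = 56 → [28, 1, 7, 29, 4, 56]
pop() removes 56 → [28, 1, 7, 29, 4]
a[-1]*a[2] = 4*7 = 28

28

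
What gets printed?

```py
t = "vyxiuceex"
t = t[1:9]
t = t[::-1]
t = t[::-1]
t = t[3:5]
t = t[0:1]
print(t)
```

u

slice [1:9] → 'yxiuceex'
reverse → 'xeecuixy'
reverse → 'yxiuceex'
slice [3:5] → 'uc'
slice [0:1] → 'u'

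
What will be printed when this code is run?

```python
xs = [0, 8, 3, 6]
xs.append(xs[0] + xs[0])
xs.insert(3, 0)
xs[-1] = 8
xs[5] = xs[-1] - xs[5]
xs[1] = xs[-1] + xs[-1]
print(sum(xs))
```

9

append xs[0]+xs[0] = 0+0 = 0 → [0, 8, 3, 6, 0]
insert 0 at 3 → [0, 8, 3, 0, 6, 0]
xs[-1] = 8 → [0, 8, 3, 0, 6, 8]
xs[5] = xs[-1]-xs[5] = 8-8 = 0 → [0, 8, 3, 0, 6, 0]
xs[1] = xs[-1]+xs[-1] = 0+0 = 0 → [0, 0, 3, 0, 6, 0]
sum = 9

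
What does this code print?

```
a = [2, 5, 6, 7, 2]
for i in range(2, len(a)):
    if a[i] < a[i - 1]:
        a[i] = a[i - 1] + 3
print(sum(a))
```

i=2: 6>=5, unchanged → [2, 5, 6, 7, 2]
i=3: 7>=6, unchanged → [2, 5, 6, 7, 2]
i=4: 2<7, a[4] = 7+3 = 10 → [2, 5, 6, 7, 10]
sum = 30

30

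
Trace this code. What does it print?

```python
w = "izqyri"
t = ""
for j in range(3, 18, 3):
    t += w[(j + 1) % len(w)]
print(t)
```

rzrzr

j=3: add w[4]='r' → 'r'
j=6: add w[1]='z' → 'rz'
j=9: add w[4]='r' → 'rzr'
j=12: add w[1]='z' → 'rzrz'
j=15: add w[4]='r' → 'rzrzr'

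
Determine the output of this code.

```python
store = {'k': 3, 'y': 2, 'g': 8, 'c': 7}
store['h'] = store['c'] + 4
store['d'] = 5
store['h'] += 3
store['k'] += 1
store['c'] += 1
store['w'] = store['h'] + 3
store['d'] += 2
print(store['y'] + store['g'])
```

store['h'] = store['c']+4 = 11 → {'k': 3, 'y': 2, 'g': 8, 'c': 7, 'h': 11}
store['d'] = 5 → {'k': 3, 'y': 2, 'g': 8, 'c': 7, 'h': 11, 'd': 5}
store['h'] = 11+3 = 14 → {'k': 3, 'y': 2, 'g': 8, 'c': 7, 'h': 14, 'd': 5}
store['k'] = 3+1 = 4 → {'k': 4, 'y': 2, 'g': 8, 'c': 7, 'h': 14, 'd': 5}
store['c'] = 7+1 = 8 → {'k': 4, 'y': 2, 'g': 8, 'c': 8, 'h': 14, 'd': 5}
store['w'] = store['h']+3 = 17 → {'k': 4, 'y': 2, 'g': 8, 'c': 8, 'h': 14, 'd': 5, 'w': 17}
store['d'] = 5+2 = 7 → {'k': 4, 'y': 2, 'g': 8, 'c': 8, 'h': 14, 'd': 7, 'w': 17}
store['y']+store['g'] = 2+8 = 10

10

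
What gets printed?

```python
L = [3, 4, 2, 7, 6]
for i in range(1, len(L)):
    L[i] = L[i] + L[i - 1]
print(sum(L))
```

i=1: L[1] = 4+3 = 7 → [3, 7, 2, 7, 6]
i=2: L[2] = 2+7 = 9 → [3, 7, 9, 7, 6]
i=3: L[3] = 7+9 = 16 → [3, 7, 9, 16, 6]
i=4: L[4] = 6+16 = 22 → [3, 7, 9, 16, 22]
sum = 57

57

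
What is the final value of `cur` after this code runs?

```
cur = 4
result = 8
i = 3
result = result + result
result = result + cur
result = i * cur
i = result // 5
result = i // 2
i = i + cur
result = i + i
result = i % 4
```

4

result = 8+8 = 16
result = 16+4 = 20
result = 3*4 = 12
i = 12//5 = 2
result = 2//2 = 1
i = 2+4 = 6
result = 6+6 = 12
result = 6%4 = 2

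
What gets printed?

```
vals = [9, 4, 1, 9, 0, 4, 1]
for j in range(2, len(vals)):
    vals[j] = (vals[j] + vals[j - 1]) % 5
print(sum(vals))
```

28

j=2: vals[2] = (1+4)%5 = 0 → [9, 4, 0, 9, 0, 4, 1]
j=3: vals[3] = (9+0)%5 = 4 → [9, 4, 0, 4, 0, 4, 1]
j=4: vals[4] = (0+4)%5 = 4 → [9, 4, 0, 4, 4, 4, 1]
j=5: vals[5] = (4+4)%5 = 3 → [9, 4, 0, 4, 4, 3, 1]
j=6: vals[6] = (1+3)%5 = 4 → [9, 4, 0, 4, 4, 3, 4]
sum = 28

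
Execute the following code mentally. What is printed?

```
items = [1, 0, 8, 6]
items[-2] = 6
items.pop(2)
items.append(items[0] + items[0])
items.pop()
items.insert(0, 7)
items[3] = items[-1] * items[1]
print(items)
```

[7, 1, 0, 6]

items[-2] = 6 → [1, 0, 6, 6]
pop(2) removes 6 → [1, 0, 6]
append items[0]+items[0] = 1+1 = 2 → [1, 0, 6, 2]
pop() removes 2 → [1, 0, 6]
insert 7 at 0 → [7, 1, 0, 6]
items[3] = items[-1]*items[1] = 6*1 = 6 → [7, 1, 0, 6]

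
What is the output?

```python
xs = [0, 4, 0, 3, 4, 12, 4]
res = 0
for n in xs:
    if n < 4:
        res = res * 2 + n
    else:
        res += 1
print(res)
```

10

n=0: <4, res = 0*2+0 = 0
n=4: not <4, res = 0+1 = 1
n=0: <4, res = 1*2+0 = 2
n=3: <4, res = 2*2+3 = 7
n=4: not <4, res = 7+1 = 8
n=12: not <4, res = 8+1 = 9
n=4: not <4, res = 9+1 = 10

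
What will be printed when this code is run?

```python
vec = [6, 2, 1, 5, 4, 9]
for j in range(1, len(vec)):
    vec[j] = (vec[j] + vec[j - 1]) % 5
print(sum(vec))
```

22

j=1: vec[1] = (2+6)%5 = 3 → [6, 3, 1, 5, 4, 9]
j=2: vec[2] = (1+3)%5 = 4 → [6, 3, 4, 5, 4, 9]
j=3: vec[3] = (5+4)%5 = 4 → [6, 3, 4, 4, 4, 9]
j=4: vec[4] = (4+4)%5 = 3 → [6, 3, 4, 4, 3, 9]
j=5: vec[5] = (9+3)%5 = 2 → [6, 3, 4, 4, 3, 2]
sum = 22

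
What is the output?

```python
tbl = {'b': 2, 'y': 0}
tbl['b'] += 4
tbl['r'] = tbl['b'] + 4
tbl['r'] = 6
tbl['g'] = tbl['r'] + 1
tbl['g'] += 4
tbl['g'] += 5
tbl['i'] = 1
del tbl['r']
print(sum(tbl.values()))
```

tbl['b'] = 2+4 = 6 → {'b': 6, 'y': 0}
tbl['r'] = tbl['b']+4 = 10 → {'b': 6, 'y': 0, 'r': 10}
tbl['r'] = 6 → {'b': 6, 'y': 0, 'r': 6}
tbl['g'] = tbl['r']+1 = 7 → {'b': 6, 'y': 0, 'r': 6, 'g': 7}
tbl['g'] = 7+4 = 11 → {'b': 6, 'y': 0, 'r': 6, 'g': 11}
tbl['g'] = 11+5 = 16 → {'b': 6, 'y': 0, 'r': 6, 'g': 16}
tbl['i'] = 1 → {'b': 6, 'y': 0, 'r': 6, 'g': 16, 'i': 1}
del 'r' → {'b': 6, 'y': 0, 'g': 16, 'i': 1}
sum of values = 23

23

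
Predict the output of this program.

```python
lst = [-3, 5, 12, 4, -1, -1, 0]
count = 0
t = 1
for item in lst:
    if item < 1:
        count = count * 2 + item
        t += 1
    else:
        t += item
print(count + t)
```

-4

item=-3: <1, count = 0*2+(-3) = -3; t=2
item=5: not <1; t=7
item=12: not <1; t=19
item=4: not <1; t=23
item=-1: <1, count = (-3)*2+(-1) = -7; t=24
item=-1: <1, count = (-7)*2+(-1) = -15; t=25
item=0: <1, count = (-15)*2+0 = -30; t=26
count+t = (-30)+26 = -4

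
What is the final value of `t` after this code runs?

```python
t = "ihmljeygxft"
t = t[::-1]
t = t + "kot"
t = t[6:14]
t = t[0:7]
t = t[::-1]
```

reverse → 'tfxgyejlmhi'
+ 'kot' → 'tfxgyejlmhikot'
slice [6:14] → 'jlmhikot'
slice [0:7] → 'jlmhiko'
reverse → 'okihmlj'

'okihmlj'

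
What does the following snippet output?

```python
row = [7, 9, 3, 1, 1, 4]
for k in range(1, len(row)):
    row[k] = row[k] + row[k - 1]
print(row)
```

[7, 16, 19, 20, 21, 25]

k=1: row[1] = 9+7 = 16 → [7, 16, 3, 1, 1, 4]
k=2: row[2] = 3+16 = 19 → [7, 16, 19, 1, 1, 4]
k=3: row[3] = 1+19 = 20 → [7, 16, 19, 20, 1, 4]
k=4: row[4] = 1+20 = 21 → [7, 16, 19, 20, 21, 4]
k=5: row[5] = 4+21 = 25 → [7, 16, 19, 20, 21, 25]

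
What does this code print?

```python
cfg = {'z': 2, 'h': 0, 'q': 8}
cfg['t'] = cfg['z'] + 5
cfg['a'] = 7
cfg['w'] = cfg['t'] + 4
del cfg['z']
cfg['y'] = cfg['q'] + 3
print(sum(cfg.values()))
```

cfg['t'] = cfg['z']+5 = 7 → {'z': 2, 'h': 0, 'q': 8, 't': 7}
cfg['a'] = 7 → {'z': 2, 'h': 0, 'q': 8, 't': 7, 'a': 7}
cfg['w'] = cfg['t']+4 = 11 → {'z': 2, 'h': 0, 'q': 8, 't': 7, 'a': 7, 'w': 11}
del 'z' → {'h': 0, 'q': 8, 't': 7, 'a': 7, 'w': 11}
cfg['y'] = cfg['q']+3 = 11 → {'h': 0, 'q': 8, 't': 7, 'a': 7, 'w': 11, 'y': 11}
sum of values = 44

44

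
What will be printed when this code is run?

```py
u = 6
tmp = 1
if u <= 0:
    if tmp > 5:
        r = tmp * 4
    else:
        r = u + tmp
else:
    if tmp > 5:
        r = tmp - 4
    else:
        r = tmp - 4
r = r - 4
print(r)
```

u=6, tmp=1
u <= 0 is False; tmp > 5 is False
→ r = tmp - 4 = -3
r = (-3)-4 = -7

-7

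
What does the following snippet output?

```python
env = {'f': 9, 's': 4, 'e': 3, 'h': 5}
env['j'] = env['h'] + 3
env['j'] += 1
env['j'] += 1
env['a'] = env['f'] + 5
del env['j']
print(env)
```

env['j'] = env['h']+3 = 8 → {'f': 9, 's': 4, 'e': 3, 'h': 5, 'j': 8}
env['j'] = 8+1 = 9 → {'f': 9, 's': 4, 'e': 3, 'h': 5, 'j': 9}
env['j'] = 9+1 = 10 → {'f': 9, 's': 4, 'e': 3, 'h': 5, 'j': 10}
env['a'] = env['f']+5 = 14 → {'f': 9, 's': 4, 'e': 3, 'h': 5, 'j': 10, 'a': 14}
del 'j' → {'f': 9, 's': 4, 'e': 3, 'h': 5, 'a': 14}

{'f': 9, 's': 4, 'e': 3, 'h': 5, 'a': 14}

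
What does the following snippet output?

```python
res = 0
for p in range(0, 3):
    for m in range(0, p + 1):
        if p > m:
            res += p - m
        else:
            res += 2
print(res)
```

10

p=0,m=0: not 0>0, res = 0+2 = 2
p=1,m=0: 1>0, res = 2+1 = 3
p=1,m=1: not 1>1, res = 3+2 = 5
p=2,m=0: 2>0, res = 5+2 = 7
p=2,m=1: 2>1, res = 7+1 = 8
p=2,m=2: not 2>2, res = 8+2 = 10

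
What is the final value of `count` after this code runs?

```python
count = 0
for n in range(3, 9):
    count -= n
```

-33

n=3: count = 0-3 = -3
n=4: count = (-3)-4 = -7
n=5: count = (-7)-5 = -12
n=6: count = (-12)-6 = -18
n=7: count = (-18)-7 = -25
n=8: count = (-25)-8 = -33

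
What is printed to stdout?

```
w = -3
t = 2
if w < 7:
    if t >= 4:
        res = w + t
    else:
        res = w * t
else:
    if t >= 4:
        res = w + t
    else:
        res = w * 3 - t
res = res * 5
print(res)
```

w=-3, t=2
w < 7 is True; t >= 4 is False
→ res = w * t = -6
res = (-6)*5 = -30

-30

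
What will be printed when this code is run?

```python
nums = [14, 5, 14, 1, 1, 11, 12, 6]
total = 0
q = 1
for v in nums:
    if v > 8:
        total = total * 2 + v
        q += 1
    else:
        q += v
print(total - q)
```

v=14: >8, total = 0*2+14 = 14; q=2
v=5: not >8; q=7
v=14: >8, total = 14*2+14 = 42; q=8
v=1: not >8; q=9
v=1: not >8; q=10
v=11: >8, total = 42*2+11 = 95; q=11
v=12: >8, total = 95*2+12 = 202; q=12
v=6: not >8; q=18
total-q = 202-18 = 184

184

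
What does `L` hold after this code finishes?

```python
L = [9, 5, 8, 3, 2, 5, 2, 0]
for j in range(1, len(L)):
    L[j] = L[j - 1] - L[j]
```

j=1: L[1] = 9-5 = 4 → [9, 4, 8, 3, 2, 5, 2, 0]
j=2: L[2] = 4-8 = -4 → [9, 4, -4, 3, 2, 5, 2, 0]
j=3: L[3] = (-4)-3 = -7 → [9, 4, -4, -7, 2, 5, 2, 0]
j=4: L[4] = (-7)-2 = -9 → [9, 4, -4, -7, -9, 5, 2, 0]
j=5: L[5] = (-9)-5 = -14 → [9, 4, -4, -7, -9, -14, 2, 0]
j=6: L[6] = (-14)-2 = -16 → [9, 4, -4, -7, -9, -14, -16, 0]
j=7: L[7] = (-16)-0 = -16 → [9, 4, -4, -7, -9, -14, -16, -16]

[9, 4, -4, -7, -9, -14, -16, -16]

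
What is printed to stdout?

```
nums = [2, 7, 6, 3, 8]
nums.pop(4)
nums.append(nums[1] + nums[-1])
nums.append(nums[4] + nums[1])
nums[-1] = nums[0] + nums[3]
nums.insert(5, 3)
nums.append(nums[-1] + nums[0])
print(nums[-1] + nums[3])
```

pop(4) removes 8 → [2, 7, 6, 3]
append nums[1]+nums[-1] = 7+3 = 10 → [2, 7, 6, 3, 10]
append nums[4]+nums[1] = 10+7 = 17 → [2, 7, 6, 3, 10, 17]
nums[-1] = nums[0]+nums[3] = 2+3 = 5 → [2, 7, 6, 3, 10, 5]
insert 3 at 5 → [2, 7, 6, 3, 10, 3, 5]
append nums[-1]+nums[0] = 5+2 = 7 → [2, 7, 6, 3, 10, 3, 5, 7]
nums[-1]+nums[3] = 7+3 = 10

10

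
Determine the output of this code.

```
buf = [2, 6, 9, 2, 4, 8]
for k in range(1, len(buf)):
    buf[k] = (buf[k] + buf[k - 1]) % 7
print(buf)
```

k=1: buf[1] = (6+2)%7 = 1 → [2, 1, 9, 2, 4, 8]
k=2: buf[2] = (9+1)%7 = 3 → [2, 1, 3, 2, 4, 8]
k=3: buf[3] = (2+3)%7 = 5 → [2, 1, 3, 5, 4, 8]
k=4: buf[4] = (4+5)%7 = 2 → [2, 1, 3, 5, 2, 8]
k=5: buf[5] = (8+2)%7 = 3 → [2, 1, 3, 5, 2, 3]

[2, 1, 3, 5, 2, 3]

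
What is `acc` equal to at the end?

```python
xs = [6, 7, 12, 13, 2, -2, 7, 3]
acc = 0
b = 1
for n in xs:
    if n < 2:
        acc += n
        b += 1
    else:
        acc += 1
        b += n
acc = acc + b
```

n=6: not <2, acc = 0+1 = 1; b=7
n=7: not <2, acc = 1+1 = 2; b=14
n=12: not <2, acc = 2+1 = 3; b=26
n=13: not <2, acc = 3+1 = 4; b=39
n=2: not <2, acc = 4+1 = 5; b=41
n=-2: <2, acc = 5+(-2) = 3; b=42
n=7: not <2, acc = 3+1 = 4; b=49
n=3: not <2, acc = 4+1 = 5; b=52
acc+b = 5+52 = 57

57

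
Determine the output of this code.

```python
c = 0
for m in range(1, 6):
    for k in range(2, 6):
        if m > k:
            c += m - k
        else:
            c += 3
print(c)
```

52

m=1,k=2: not 1>2, c = 0+3 = 3
m=1,k=3: not 1>3, c = 3+3 = 6
m=1,k=4: not 1>4, c = 6+3 = 9
m=1,k=5: not 1>5, c = 9+3 = 12
m=2,k=2: not 2>2, c = 12+3 = 15
m=2,k=3: not 2>3, c = 15+3 = 18
m=2,k=4: not 2>4, c = 18+3 = 21
m=2,k=5: not 2>5, c = 21+3 = 24
m=3,k=2: 3>2, c = 24+1 = 25
m=3,k=3: not 3>3, c = 25+3 = 28
m=3,k=4: not 3>4, c = 28+3 = 31
m=3,k=5: not 3>5, c = 31+3 = 34
m=4,k=2: 4>2, c = 34+2 = 36
m=4,k=3: 4>3, c = 36+1 = 37
m=4,k=4: not 4>4, c = 37+3 = 40
m=4,k=5: not 4>5, c = 40+3 = 43
m=5,k=2: 5>2, c = 43+3 = 46
m=5,k=3: 5>3, c = 46+2 = 48
m=5,k=4: 5>4, c = 48+1 = 49
m=5,k=5: not 5>5, c = 49+3 = 52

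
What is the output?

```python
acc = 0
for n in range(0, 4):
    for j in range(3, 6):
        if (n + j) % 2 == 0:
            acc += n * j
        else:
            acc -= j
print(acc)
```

16

n=0,j=3: odd sum, acc = 0-3 = -3
n=0,j=4: even sum, acc = (-3)+0 = -3
n=0,j=5: odd sum, acc = (-3)-5 = -8
n=1,j=3: even sum, acc = (-8)+3 = -5
n=1,j=4: odd sum, acc = (-5)-4 = -9
n=1,j=5: even sum, acc = (-9)+5 = -4
n=2,j=3: odd sum, acc = (-4)-3 = -7
n=2,j=4: even sum, acc = (-7)+8 = 1
n=2,j=5: odd sum, acc = 1-5 = -4
n=3,j=3: even sum, acc = (-4)+9 = 5
n=3,j=4: odd sum, acc = 5-4 = 1
n=3,j=5: even sum, acc = 1+15 = 16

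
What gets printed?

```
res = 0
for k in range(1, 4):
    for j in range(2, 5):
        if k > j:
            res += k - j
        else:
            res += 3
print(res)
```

25

k=1,j=2: not 1>2, res = 0+3 = 3
k=1,j=3: not 1>3, res = 3+3 = 6
k=1,j=4: not 1>4, res = 6+3 = 9
k=2,j=2: not 2>2, res = 9+3 = 12
k=2,j=3: not 2>3, res = 12+3 = 15
k=2,j=4: not 2>4, res = 15+3 = 18
k=3,j=2: 3>2, res = 18+1 = 19
k=3,j=3: not 3>3, res = 19+3 = 22
k=3,j=4: not 3>4, res = 22+3 = 25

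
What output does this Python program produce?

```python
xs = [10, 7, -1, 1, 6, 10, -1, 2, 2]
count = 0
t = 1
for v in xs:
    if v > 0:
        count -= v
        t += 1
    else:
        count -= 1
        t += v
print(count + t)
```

v=10: >0, count = 0-10 = -10; t=2
v=7: >0, count = (-10)-7 = -17; t=3
v=-1: not >0, count = (-17)-1 = -18; t=2
v=1: >0, count = (-18)-1 = -19; t=3
v=6: >0, count = (-19)-6 = -25; t=4
v=10: >0, count = (-25)-10 = -35; t=5
v=-1: not >0, count = (-35)-1 = -36; t=4
v=2: >0, count = (-36)-2 = -38; t=5
v=2: >0, count = (-38)-2 = -40; t=6
count+t = (-40)+6 = -34

-34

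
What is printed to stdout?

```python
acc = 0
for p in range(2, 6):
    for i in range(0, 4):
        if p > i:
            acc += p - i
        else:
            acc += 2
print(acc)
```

p=2,i=0: 2>0, acc = 0+2 = 2
p=2,i=1: 2>1, acc = 2+1 = 3
p=2,i=2: not 2>2, acc = 3+2 = 5
p=2,i=3: not 2>3, acc = 5+2 = 7
p=3,i=0: 3>0, acc = 7+3 = 10
p=3,i=1: 3>1, acc = 10+2 = 12
p=3,i=2: 3>2, acc = 12+1 = 13
p=3,i=3: not 3>3, acc = 13+2 = 15
p=4,i=0: 4>0, acc = 15+4 = 19
p=4,i=1: 4>1, acc = 19+3 = 22
p=4,i=2: 4>2, acc = 22+2 = 24
p=4,i=3: 4>3, acc = 24+1 = 25
p=5,i=0: 5>0, acc = 25+5 = 30
p=5,i=1: 5>1, acc = 30+4 = 34
p=5,i=2: 5>2, acc = 34+3 = 37
p=5,i=3: 5>3, acc = 37+2 = 39

39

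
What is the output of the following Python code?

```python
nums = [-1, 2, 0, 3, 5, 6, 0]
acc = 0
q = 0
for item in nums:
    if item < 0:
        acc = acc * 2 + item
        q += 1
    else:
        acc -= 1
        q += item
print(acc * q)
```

-119

item=-1: <0, acc = 0*2+(-1) = -1; q=1
item=2: not <0, acc = (-1)-1 = -2; q=3
item=0: not <0, acc = (-2)-1 = -3; q=3
item=3: not <0, acc = (-3)-1 = -4; q=6
item=5: not <0, acc = (-4)-1 = -5; q=11
item=6: not <0, acc = (-5)-1 = -6; q=17
item=0: not <0, acc = (-6)-1 = -7; q=17
acc*q = (-7)*17 = -119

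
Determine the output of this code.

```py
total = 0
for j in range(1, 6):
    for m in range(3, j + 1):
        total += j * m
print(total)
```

97

j=3,m=3: total = 0+9 = 9
j=4,m=3: total = 9+12 = 21
j=4,m=4: total = 21+16 = 37
j=5,m=3: total = 37+15 = 52
j=5,m=4: total = 52+20 = 72
j=5,m=5: total = 72+25 = 97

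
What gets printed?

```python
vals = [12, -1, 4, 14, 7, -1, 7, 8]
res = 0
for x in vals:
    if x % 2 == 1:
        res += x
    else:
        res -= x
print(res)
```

-26

x=12: not odd, res = 0-12 = -12
x=-1: odd, res = (-12)+(-1) = -13
x=4: not odd, res = (-13)-4 = -17
x=14: not odd, res = (-17)-14 = -31
x=7: odd, res = (-31)+7 = -24
x=-1: odd, res = (-24)+(-1) = -25
x=7: odd, res = (-25)+7 = -18
x=8: not odd, res = (-18)-8 = -26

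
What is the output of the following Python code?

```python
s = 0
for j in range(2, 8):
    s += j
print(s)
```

27

j=2: s = 0+2 = 2
j=3: s = 2+3 = 5
j=4: s = 5+4 = 9
j=5: s = 9+5 = 14
j=6: s = 14+6 = 20
j=7: s = 20+7 = 27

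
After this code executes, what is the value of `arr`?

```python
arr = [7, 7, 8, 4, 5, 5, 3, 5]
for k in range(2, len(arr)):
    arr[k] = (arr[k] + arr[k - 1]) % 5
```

k=2: arr[2] = (8+7)%5 = 0 → [7, 7, 0, 4, 5, 5, 3, 5]
k=3: arr[3] = (4+0)%5 = 4 → [7, 7, 0, 4, 5, 5, 3, 5]
k=4: arr[4] = (5+4)%5 = 4 → [7, 7, 0, 4, 4, 5, 3, 5]
k=5: arr[5] = (5+4)%5 = 4 → [7, 7, 0, 4, 4, 4, 3, 5]
k=6: arr[6] = (3+4)%5 = 2 → [7, 7, 0, 4, 4, 4, 2, 5]
k=7: arr[7] = (5+2)%5 = 2 → [7, 7, 0, 4, 4, 4, 2, 2]

[7, 7, 0, 4, 4, 4, 2, 2]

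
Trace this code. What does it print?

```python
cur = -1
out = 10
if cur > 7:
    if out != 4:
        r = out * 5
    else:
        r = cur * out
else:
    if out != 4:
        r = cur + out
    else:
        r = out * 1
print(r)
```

cur=-1, out=10
cur > 7 is False; out != 4 is True
→ r = cur + out = 9

9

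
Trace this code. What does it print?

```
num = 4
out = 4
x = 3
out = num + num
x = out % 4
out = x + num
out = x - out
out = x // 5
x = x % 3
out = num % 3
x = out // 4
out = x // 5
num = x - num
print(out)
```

out = 4+4 = 8
x = 8%4 = 0
out = 0+4 = 4
out = 0-4 = -4
out = 0//5 = 0
x = 0%3 = 0
out = 4%3 = 1
x = 1//4 = 0
out = 0//5 = 0
num = 0-4 = -4

0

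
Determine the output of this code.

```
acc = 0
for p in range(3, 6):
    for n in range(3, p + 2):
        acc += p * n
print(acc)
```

p=3,n=3: acc = 0+9 = 9
p=3,n=4: acc = 9+12 = 21
p=4,n=3: acc = 21+12 = 33
p=4,n=4: acc = 33+16 = 49
p=4,n=5: acc = 49+20 = 69
p=5,n=3: acc = 69+15 = 84
p=5,n=4: acc = 84+20 = 104
p=5,n=5: acc = 104+25 = 129
p=5,n=6: acc = 129+30 = 159

159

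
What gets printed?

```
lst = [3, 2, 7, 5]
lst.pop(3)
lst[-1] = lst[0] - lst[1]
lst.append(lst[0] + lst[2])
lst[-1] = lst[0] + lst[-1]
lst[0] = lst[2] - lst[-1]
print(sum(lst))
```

pop(3) removes 5 → [3, 2, 7]
lst[-1] = lst[0]-lst[1] = 3-2 = 1 → [3, 2, 1]
append lst[0]+lst[2] = 3+1 = 4 → [3, 2, 1, 4]
lst[-1] = lst[0]+lst[-1] = 3+4 = 7 → [3, 2, 1, 7]
lst[0] = lst[2]-lst[-1] = 1-7 = -6 → [-6, 2, 1, 7]
sum = 4

4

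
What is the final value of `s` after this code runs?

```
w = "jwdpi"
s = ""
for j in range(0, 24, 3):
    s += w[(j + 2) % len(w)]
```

'djpwidjp'

j=0: add w[2]='d' → 'd'
j=3: add w[0]='j' → 'dj'
j=6: add w[3]='p' → 'djp'
j=9: add w[1]='w' → 'djpw'
j=12: add w[4]='i' → 'djpwi'
j=15: add w[2]='d' → 'djpwid'
j=18: add w[0]='j' → 'djpwidj'
j=21: add w[3]='p' → 'djpwidjp'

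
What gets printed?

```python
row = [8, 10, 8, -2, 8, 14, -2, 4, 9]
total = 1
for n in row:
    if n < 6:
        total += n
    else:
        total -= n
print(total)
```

n=8: not <6, total = 1-8 = -7
n=10: not <6, total = (-7)-10 = -17
n=8: not <6, total = (-17)-8 = -25
n=-2: <6, total = (-25)+(-2) = -27
n=8: not <6, total = (-27)-8 = -35
n=14: not <6, total = (-35)-14 = -49
n=-2: <6, total = (-49)+(-2) = -51
n=4: <6, total = (-51)+4 = -47
n=9: not <6, total = (-47)-9 = -56

-56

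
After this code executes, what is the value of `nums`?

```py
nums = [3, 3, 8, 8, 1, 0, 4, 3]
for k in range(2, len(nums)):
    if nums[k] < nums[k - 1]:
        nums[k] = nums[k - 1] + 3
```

k=2: 8>=3, unchanged → [3, 3, 8, 8, 1, 0, 4, 3]
k=3: 8>=8, unchanged → [3, 3, 8, 8, 1, 0, 4, 3]
k=4: 1<8, nums[4] = 8+3 = 11 → [3, 3, 8, 8, 11, 0, 4, 3]
k=5: 0<11, nums[5] = 11+3 = 14 → [3, 3, 8, 8, 11, 14, 4, 3]
k=6: 4<14, nums[6] = 14+3 = 17 → [3, 3, 8, 8, 11, 14, 17, 3]
k=7: 3<17, nums[7] = 17+3 = 20 → [3, 3, 8, 8, 11, 14, 17, 20]

[3, 3, 8, 8, 11, 14, 17, 20]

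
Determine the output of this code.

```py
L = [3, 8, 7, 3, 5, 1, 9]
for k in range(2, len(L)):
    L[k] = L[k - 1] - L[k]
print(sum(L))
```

-22

k=2: L[2] = 8-7 = 1 → [3, 8, 1, 3, 5, 1, 9]
k=3: L[3] = 1-3 = -2 → [3, 8, 1, -2, 5, 1, 9]
k=4: L[4] = (-2)-5 = -7 → [3, 8, 1, -2, -7, 1, 9]
k=5: L[5] = (-7)-1 = -8 → [3, 8, 1, -2, -7, -8, 9]
k=6: L[6] = (-8)-9 = -17 → [3, 8, 1, -2, -7, -8, -17]
sum = -22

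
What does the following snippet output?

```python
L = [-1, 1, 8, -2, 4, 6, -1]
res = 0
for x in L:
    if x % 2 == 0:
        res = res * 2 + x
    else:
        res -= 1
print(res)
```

x=-1: not even, res = 0-1 = -1
x=1: not even, res = (-1)-1 = -2
x=8: even, res = (-2)*2+8 = 4
x=-2: even, res = 4*2+(-2) = 6
x=4: even, res = 6*2+4 = 16
x=6: even, res = 16*2+6 = 38
x=-1: not even, res = 38-1 = 37

37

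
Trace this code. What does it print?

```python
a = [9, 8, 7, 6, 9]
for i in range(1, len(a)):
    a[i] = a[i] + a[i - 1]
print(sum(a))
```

119

i=1: a[1] = 8+9 = 17 → [9, 17, 7, 6, 9]
i=2: a[2] = 7+17 = 24 → [9, 17, 24, 6, 9]
i=3: a[3] = 6+24 = 30 → [9, 17, 24, 30, 9]
i=4: a[4] = 9+30 = 39 → [9, 17, 24, 30, 39]
sum = 119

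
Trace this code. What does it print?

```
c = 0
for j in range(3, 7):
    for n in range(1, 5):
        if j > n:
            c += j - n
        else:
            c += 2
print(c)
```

j=3,n=1: 3>1, c = 0+2 = 2
j=3,n=2: 3>2, c = 2+1 = 3
j=3,n=3: not 3>3, c = 3+2 = 5
j=3,n=4: not 3>4, c = 5+2 = 7
j=4,n=1: 4>1, c = 7+3 = 10
j=4,n=2: 4>2, c = 10+2 = 12
j=4,n=3: 4>3, c = 12+1 = 13
j=4,n=4: not 4>4, c = 13+2 = 15
j=5,n=1: 5>1, c = 15+4 = 19
j=5,n=2: 5>2, c = 19+3 = 22
j=5,n=3: 5>3, c = 22+2 = 24
j=5,n=4: 5>4, c = 24+1 = 25
j=6,n=1: 6>1, c = 25+5 = 30
j=6,n=2: 6>2, c = 30+4 = 34
j=6,n=3: 6>3, c = 34+3 = 37
j=6,n=4: 6>4, c = 37+2 = 39

39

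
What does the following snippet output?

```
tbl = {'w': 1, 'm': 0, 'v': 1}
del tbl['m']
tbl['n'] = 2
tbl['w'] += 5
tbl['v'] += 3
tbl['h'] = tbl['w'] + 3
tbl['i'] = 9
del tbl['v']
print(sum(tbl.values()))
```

26

del 'm' → {'w': 1, 'v': 1}
tbl['n'] = 2 → {'w': 1, 'v': 1, 'n': 2}
tbl['w'] = 1+5 = 6 → {'w': 6, 'v': 1, 'n': 2}
tbl['v'] = 1+3 = 4 → {'w': 6, 'v': 4, 'n': 2}
tbl['h'] = tbl['w']+3 = 9 → {'w': 6, 'v': 4, 'n': 2, 'h': 9}
tbl['i'] = 9 → {'w': 6, 'v': 4, 'n': 2, 'h': 9, 'i': 9}
del 'v' → {'w': 6, 'n': 2, 'h': 9, 'i': 9}
sum of values = 26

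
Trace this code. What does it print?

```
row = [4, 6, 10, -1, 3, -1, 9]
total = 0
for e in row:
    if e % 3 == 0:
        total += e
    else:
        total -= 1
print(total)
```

14

e=4: not %3==0, total = 0-1 = -1
e=6: %3==0, total = (-1)+6 = 5
e=10: not %3==0, total = 5-1 = 4
e=-1: not %3==0, total = 4-1 = 3
e=3: %3==0, total = 3+3 = 6
e=-1: not %3==0, total = 6-1 = 5
e=9: %3==0, total = 5+9 = 14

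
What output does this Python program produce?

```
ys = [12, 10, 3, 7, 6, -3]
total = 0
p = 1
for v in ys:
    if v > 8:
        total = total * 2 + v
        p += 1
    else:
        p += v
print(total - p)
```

v=12: >8, total = 0*2+12 = 12; p=2
v=10: >8, total = 12*2+10 = 34; p=3
v=3: not >8; p=6
v=7: not >8; p=13
v=6: not >8; p=19
v=-3: not >8; p=16
total-p = 34-16 = 18

18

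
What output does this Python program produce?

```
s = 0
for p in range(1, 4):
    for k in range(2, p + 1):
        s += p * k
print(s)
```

p=2,k=2: s = 0+4 = 4
p=3,k=2: s = 4+6 = 10
p=3,k=3: s = 10+9 = 19

19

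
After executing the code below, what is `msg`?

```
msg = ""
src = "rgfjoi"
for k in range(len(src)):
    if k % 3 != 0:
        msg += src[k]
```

'gfoi'

k=0: skip
k=1: add 'g' → 'g'
k=2: add 'f' → 'gf'
k=3: skip
k=4: add 'o' → 'gfo'
k=5: add 'i' → 'gfoi'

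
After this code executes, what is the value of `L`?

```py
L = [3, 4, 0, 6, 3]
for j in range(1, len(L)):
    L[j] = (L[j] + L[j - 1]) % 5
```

j=1: L[1] = (4+3)%5 = 2 → [3, 2, 0, 6, 3]
j=2: L[2] = (0+2)%5 = 2 → [3, 2, 2, 6, 3]
j=3: L[3] = (6+2)%5 = 3 → [3, 2, 2, 3, 3]
j=4: L[4] = (3+3)%5 = 1 → [3, 2, 2, 3, 1]

[3, 2, 2, 3, 1]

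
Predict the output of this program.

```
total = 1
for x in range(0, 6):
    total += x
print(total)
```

x=0: total = 1+0 = 1
x=1: total = 1+1 = 2
x=2: total = 2+2 = 4
x=3: total = 4+3 = 7
x=4: total = 7+4 = 11
x=5: total = 11+5 = 16

16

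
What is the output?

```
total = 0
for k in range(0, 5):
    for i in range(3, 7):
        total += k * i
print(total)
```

180

k=0,i=3: total = 0+0 = 0
k=0,i=4: total = 0+0 = 0
k=0,i=5: total = 0+0 = 0
k=0,i=6: total = 0+0 = 0
k=1,i=3: total = 0+3 = 3
k=1,i=4: total = 3+4 = 7
k=1,i=5: total = 7+5 = 12
k=1,i=6: total = 12+6 = 18
k=2,i=3: total = 18+6 = 24
k=2,i=4: total = 24+8 = 32
k=2,i=5: total = 32+10 = 42
k=2,i=6: total = 42+12 = 54
k=3,i=3: total = 54+9 = 63
k=3,i=4: total = 63+12 = 75
k=3,i=5: total = 75+15 = 90
k=3,i=6: total = 90+18 = 108
k=4,i=3: total = 108+12 = 120
k=4,i=4: total = 120+16 = 136
k=4,i=5: total = 136+20 = 156
k=4,i=6: total = 156+24 = 180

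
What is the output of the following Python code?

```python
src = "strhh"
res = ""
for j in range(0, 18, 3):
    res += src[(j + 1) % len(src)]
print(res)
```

thrsht

j=0: add src[1]='t' → 't'
j=3: add src[4]='h' → 'th'
j=6: add src[2]='r' → 'thr'
j=9: add src[0]='s' → 'thrs'
j=12: add src[3]='h' → 'thrsh'
j=15: add src[1]='t' → 'thrsht'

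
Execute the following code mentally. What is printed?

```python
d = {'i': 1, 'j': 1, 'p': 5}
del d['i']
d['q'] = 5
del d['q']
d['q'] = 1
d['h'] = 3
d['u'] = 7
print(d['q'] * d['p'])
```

5

del 'i' → {'j': 1, 'p': 5}
d['q'] = 5 → {'j': 1, 'p': 5, 'q': 5}
del 'q' → {'j': 1, 'p': 5}
d['q'] = 1 → {'j': 1, 'p': 5, 'q': 1}
d['h'] = 3 → {'j': 1, 'p': 5, 'q': 1, 'h': 3}
d['u'] = 7 → {'j': 1, 'p': 5, 'q': 1, 'h': 3, 'u': 7}
d['q']*d['p'] = 1*5 = 5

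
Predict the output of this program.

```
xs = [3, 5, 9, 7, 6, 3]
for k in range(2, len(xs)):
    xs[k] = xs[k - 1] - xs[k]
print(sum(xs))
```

k=2: xs[2] = 5-9 = -4 → [3, 5, -4, 7, 6, 3]
k=3: xs[3] = (-4)-7 = -11 → [3, 5, -4, -11, 6, 3]
k=4: xs[4] = (-11)-6 = -17 → [3, 5, -4, -11, -17, 3]
k=5: xs[5] = (-17)-3 = -20 → [3, 5, -4, -11, -17, -20]
sum = -44

-44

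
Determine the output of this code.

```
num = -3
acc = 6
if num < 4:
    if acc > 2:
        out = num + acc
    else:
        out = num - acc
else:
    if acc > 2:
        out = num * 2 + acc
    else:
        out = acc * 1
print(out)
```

num=-3, acc=6
num < 4 is True; acc > 2 is True
→ out = num + acc = 3

3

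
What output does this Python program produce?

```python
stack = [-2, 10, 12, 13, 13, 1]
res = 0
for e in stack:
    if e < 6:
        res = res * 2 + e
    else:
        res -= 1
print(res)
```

-11

e=-2: <6, res = 0*2+(-2) = -2
e=10: not <6, res = (-2)-1 = -3
e=12: not <6, res = (-3)-1 = -4
e=13: not <6, res = (-4)-1 = -5
e=13: not <6, res = (-5)-1 = -6
e=1: <6, res = (-6)*2+1 = -11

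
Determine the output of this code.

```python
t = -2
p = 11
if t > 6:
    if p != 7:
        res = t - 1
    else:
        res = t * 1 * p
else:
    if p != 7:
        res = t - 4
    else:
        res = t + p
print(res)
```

t=-2, p=11
t > 6 is False; p != 7 is True
→ res = t - 4 = -6

-6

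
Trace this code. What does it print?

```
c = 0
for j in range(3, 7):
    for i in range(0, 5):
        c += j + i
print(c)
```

130

j=3,i=0: c = 0+3 = 3
j=3,i=1: c = 3+4 = 7
j=3,i=2: c = 7+5 = 12
j=3,i=3: c = 12+6 = 18
j=3,i=4: c = 18+7 = 25
j=4,i=0: c = 25+4 = 29
j=4,i=1: c = 29+5 = 34
j=4,i=2: c = 34+6 = 40
j=4,i=3: c = 40+7 = 47
j=4,i=4: c = 47+8 = 55
j=5,i=0: c = 55+5 = 60
j=5,i=1: c = 60+6 = 66
j=5,i=2: c = 66+7 = 73
j=5,i=3: c = 73+8 = 81
j=5,i=4: c = 81+9 = 90
j=6,i=0: c = 90+6 = 96
j=6,i=1: c = 96+7 = 103
j=6,i=2: c = 103+8 = 111
j=6,i=3: c = 111+9 = 120
j=6,i=4: c = 120+10 = 130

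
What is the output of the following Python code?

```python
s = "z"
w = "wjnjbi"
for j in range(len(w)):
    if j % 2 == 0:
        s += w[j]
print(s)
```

j=0: add 'w' → 'zw'
j=1: skip
j=2: add 'n' → 'zwn'
j=3: skip
j=4: add 'b' → 'zwnb'
j=5: skip

zwnb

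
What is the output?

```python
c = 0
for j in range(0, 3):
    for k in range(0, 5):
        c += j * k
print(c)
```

30

j=0,k=0: c = 0+0 = 0
j=0,k=1: c = 0+0 = 0
j=0,k=2: c = 0+0 = 0
j=0,k=3: c = 0+0 = 0
j=0,k=4: c = 0+0 = 0
j=1,k=0: c = 0+0 = 0
j=1,k=1: c = 0+1 = 1
j=1,k=2: c = 1+2 = 3
j=1,k=3: c = 3+3 = 6
j=1,k=4: c = 6+4 = 10
j=2,k=0: c = 10+0 = 10
j=2,k=1: c = 10+2 = 12
j=2,k=2: c = 12+4 = 16
j=2,k=3: c = 16+6 = 22
j=2,k=4: c = 22+8 = 30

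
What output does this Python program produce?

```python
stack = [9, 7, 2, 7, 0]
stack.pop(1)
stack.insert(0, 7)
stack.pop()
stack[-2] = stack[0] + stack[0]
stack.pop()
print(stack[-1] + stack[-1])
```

28

pop(1) removes 7 → [9, 2, 7, 0]
insert 7 at 0 → [7, 9, 2, 7, 0]
pop() removes 0 → [7, 9, 2, 7]
stack[-2] = stack[0]+stack[0] = 7+7 = 14 → [7, 9, 14, 7]
pop() removes 7 → [7, 9, 14]
stack[-1]+stack[-1] = 14+14 = 28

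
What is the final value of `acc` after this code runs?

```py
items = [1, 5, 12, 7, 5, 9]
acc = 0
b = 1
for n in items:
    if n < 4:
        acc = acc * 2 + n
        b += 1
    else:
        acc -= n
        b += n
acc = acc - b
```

-77

n=1: <4, acc = 0*2+1 = 1; b=2
n=5: not <4, acc = 1-5 = -4; b=7
n=12: not <4, acc = (-4)-12 = -16; b=19
n=7: not <4, acc = (-16)-7 = -23; b=26
n=5: not <4, acc = (-23)-5 = -28; b=31
n=9: not <4, acc = (-28)-9 = -37; b=40
acc-b = (-37)-40 = -77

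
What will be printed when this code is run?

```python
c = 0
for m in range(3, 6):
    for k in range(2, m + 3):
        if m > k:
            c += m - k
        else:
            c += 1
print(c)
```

19

m=3,k=2: 3>2, c = 0+1 = 1
m=3,k=3: not 3>3, c = 1+1 = 2
m=3,k=4: not 3>4, c = 2+1 = 3
m=3,k=5: not 3>5, c = 3+1 = 4
m=4,k=2: 4>2, c = 4+2 = 6
m=4,k=3: 4>3, c = 6+1 = 7
m=4,k=4: not 4>4, c = 7+1 = 8
m=4,k=5: not 4>5, c = 8+1 = 9
m=4,k=6: not 4>6, c = 9+1 = 10
m=5,k=2: 5>2, c = 10+3 = 13
m=5,k=3: 5>3, c = 13+2 = 15
m=5,k=4: 5>4, c = 15+1 = 16
m=5,k=5: not 5>5, c = 16+1 = 17
m=5,k=6: not 5>6, c = 17+1 = 18
m=5,k=7: not 5>7, c = 18+1 = 19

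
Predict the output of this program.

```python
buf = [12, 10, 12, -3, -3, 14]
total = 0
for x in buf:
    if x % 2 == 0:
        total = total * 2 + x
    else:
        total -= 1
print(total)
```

x=12: even, total = 0*2+12 = 12
x=10: even, total = 12*2+10 = 34
x=12: even, total = 34*2+12 = 80
x=-3: not even, total = 80-1 = 79
x=-3: not even, total = 79-1 = 78
x=14: even, total = 78*2+14 = 170

170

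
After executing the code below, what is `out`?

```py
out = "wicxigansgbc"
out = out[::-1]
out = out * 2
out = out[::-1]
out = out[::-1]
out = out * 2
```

'cbgsnagixciwcbgsnagixciwcbgsnagixciwcbgsnagixciw'

reverse → 'cbgsnagixciw'
repeat ×2 → 'cbgsnagixciwcbgsnagixciw'
reverse → 'wicxigansgbcwicxigansgbc'
reverse → 'cbgsnagixciwcbgsnagixciw'
repeat ×2 → 'cbgsnagixciwcbgsnagixciwcbgsnagixciwcbgsnagixciw'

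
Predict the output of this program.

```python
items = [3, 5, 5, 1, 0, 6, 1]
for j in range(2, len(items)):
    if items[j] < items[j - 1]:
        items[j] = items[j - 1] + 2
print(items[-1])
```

j=2: 5>=5, unchanged → [3, 5, 5, 1, 0, 6, 1]
j=3: 1<5, items[3] = 5+2 = 7 → [3, 5, 5, 7, 0, 6, 1]
j=4: 0<7, items[4] = 7+2 = 9 → [3, 5, 5, 7, 9, 6, 1]
j=5: 6<9, items[5] = 9+2 = 11 → [3, 5, 5, 7, 9, 11, 1]
j=6: 1<11, items[6] = 11+2 = 13 → [3, 5, 5, 7, 9, 11, 13]

13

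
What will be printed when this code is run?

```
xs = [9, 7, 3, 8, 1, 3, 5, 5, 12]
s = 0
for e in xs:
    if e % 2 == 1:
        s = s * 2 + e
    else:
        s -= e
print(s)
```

743

e=9: odd, s = 0*2+9 = 9
e=7: odd, s = 9*2+7 = 25
e=3: odd, s = 25*2+3 = 53
e=8: not odd, s = 53-8 = 45
e=1: odd, s = 45*2+1 = 91
e=3: odd, s = 91*2+3 = 185
e=5: odd, s = 185*2+5 = 375
e=5: odd, s = 375*2+5 = 755
e=12: not odd, s = 755-12 = 743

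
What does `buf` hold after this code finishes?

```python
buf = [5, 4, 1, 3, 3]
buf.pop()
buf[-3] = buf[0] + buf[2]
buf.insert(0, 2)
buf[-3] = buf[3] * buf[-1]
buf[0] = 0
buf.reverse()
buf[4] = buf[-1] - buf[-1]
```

[3, 1, 3, 5, 0]

pop() removes 3 → [5, 4, 1, 3]
buf[-3] = buf[0]+buf[2] = 5+1 = 6 → [5, 6, 1, 3]
insert 2 at 0 → [2, 5, 6, 1, 3]
buf[-3] = buf[3]*buf[-1] = 1*3 = 3 → [2, 5, 3, 1, 3]
buf[0] = 0 → [0, 5, 3, 1, 3]
reverse → [3, 1, 3, 5, 0]
buf[4] = buf[-1]-buf[-1] = 0-0 = 0 → [3, 1, 3, 5, 0]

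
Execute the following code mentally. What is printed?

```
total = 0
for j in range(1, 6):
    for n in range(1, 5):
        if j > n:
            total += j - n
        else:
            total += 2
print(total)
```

40

j=1,n=1: not 1>1, total = 0+2 = 2
j=1,n=2: not 1>2, total = 2+2 = 4
j=1,n=3: not 1>3, total = 4+2 = 6
j=1,n=4: not 1>4, total = 6+2 = 8
j=2,n=1: 2>1, total = 8+1 = 9
j=2,n=2: not 2>2, total = 9+2 = 11
j=2,n=3: not 2>3, total = 11+2 = 13
j=2,n=4: not 2>4, total = 13+2 = 15
j=3,n=1: 3>1, total = 15+2 = 17
j=3,n=2: 3>2, total = 17+1 = 18
j=3,n=3: not 3>3, total = 18+2 = 20
j=3,n=4: not 3>4, total = 20+2 = 22
j=4,n=1: 4>1, total = 22+3 = 25
j=4,n=2: 4>2, total = 25+2 = 27
j=4,n=3: 4>3, total = 27+1 = 28
j=4,n=4: not 4>4, total = 28+2 = 30
j=5,n=1: 5>1, total = 30+4 = 34
j=5,n=2: 5>2, total = 34+3 = 37
j=5,n=3: 5>3, total = 37+2 = 39
j=5,n=4: 5>4, total = 39+1 = 40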